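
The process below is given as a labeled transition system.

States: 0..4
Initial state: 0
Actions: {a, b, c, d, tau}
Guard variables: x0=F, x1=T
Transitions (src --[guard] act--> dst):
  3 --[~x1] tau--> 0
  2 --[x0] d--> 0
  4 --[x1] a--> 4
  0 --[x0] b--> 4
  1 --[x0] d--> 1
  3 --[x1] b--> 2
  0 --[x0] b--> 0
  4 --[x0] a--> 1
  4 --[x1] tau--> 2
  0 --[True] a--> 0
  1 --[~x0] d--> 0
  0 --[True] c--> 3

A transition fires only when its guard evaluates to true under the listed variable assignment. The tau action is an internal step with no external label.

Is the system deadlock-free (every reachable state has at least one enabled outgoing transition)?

Answer: DEADLOCK at state 2

Trace:
Reach set: {0,2,3}
  0: a→0  c→3  [2 exit(s)]
  2: ∅  [no exit]
  3: b→2  [1 exit(s)]
trace reaching 2: c·b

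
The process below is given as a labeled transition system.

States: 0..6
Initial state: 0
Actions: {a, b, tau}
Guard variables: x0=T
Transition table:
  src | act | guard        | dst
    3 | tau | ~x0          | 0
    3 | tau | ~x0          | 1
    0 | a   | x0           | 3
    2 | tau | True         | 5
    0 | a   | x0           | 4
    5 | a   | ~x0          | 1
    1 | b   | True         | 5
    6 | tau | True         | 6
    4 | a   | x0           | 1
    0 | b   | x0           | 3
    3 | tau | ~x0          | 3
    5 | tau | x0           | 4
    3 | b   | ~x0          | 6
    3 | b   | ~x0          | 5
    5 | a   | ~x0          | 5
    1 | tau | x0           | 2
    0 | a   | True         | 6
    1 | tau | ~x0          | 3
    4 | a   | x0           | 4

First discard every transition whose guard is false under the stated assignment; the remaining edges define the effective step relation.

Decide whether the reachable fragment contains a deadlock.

R = {0,1,2,3,4,5,6}
  0: a→3  a→4  a→6  b→3  [4 exit(s)]
  1: b→5  tau→2  [2 exit(s)]
  2: tau→5  [1 exit(s)]
  3: ∅  [no exit]
  4: a→1  a→4  [2 exit(s)]
  5: tau→4  [1 exit(s)]
  6: tau→6  [1 exit(s)]
Path to 3: a

Answer: DEADLOCK at state 3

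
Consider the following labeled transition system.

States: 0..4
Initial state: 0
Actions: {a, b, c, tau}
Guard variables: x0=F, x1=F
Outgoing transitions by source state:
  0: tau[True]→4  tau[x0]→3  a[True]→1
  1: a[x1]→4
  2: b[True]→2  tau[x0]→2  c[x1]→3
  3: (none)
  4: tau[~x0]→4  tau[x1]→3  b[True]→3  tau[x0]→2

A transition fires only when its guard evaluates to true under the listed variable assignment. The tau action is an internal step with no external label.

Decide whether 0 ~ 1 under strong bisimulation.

Compute ~ classes (split until stable):
  P[0] = {{0,1,2,3,4}}
  P[1] = {{0},{1,3},{2},{4}}
4 equivalence class(es) (converged in 2)
[0]={0}  [1]={1,3}

Answer: NOT BISIMILAR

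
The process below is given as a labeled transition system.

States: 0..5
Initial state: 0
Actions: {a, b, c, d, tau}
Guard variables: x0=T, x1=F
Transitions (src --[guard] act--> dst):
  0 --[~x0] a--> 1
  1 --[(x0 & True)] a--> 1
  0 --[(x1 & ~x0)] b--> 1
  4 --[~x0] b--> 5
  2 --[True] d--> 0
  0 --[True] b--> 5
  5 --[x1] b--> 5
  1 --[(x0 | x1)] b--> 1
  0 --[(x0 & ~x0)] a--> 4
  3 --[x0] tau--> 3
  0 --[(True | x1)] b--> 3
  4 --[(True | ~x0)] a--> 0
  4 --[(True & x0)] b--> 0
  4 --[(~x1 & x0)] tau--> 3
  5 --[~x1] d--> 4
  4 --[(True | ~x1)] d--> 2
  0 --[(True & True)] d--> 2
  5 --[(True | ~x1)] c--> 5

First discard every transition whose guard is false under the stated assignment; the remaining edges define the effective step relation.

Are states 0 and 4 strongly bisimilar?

Answer: NOT BISIMILAR

Analysis:
Bisimulation quotient by refinement:
  π0 = {{0,1,2,3,4,5}}
  π1 = {{0},{1},{2},{3},{4},{5}}
stable after 2 split(s): 6 block(s)
0∈{0}, 4∈{4}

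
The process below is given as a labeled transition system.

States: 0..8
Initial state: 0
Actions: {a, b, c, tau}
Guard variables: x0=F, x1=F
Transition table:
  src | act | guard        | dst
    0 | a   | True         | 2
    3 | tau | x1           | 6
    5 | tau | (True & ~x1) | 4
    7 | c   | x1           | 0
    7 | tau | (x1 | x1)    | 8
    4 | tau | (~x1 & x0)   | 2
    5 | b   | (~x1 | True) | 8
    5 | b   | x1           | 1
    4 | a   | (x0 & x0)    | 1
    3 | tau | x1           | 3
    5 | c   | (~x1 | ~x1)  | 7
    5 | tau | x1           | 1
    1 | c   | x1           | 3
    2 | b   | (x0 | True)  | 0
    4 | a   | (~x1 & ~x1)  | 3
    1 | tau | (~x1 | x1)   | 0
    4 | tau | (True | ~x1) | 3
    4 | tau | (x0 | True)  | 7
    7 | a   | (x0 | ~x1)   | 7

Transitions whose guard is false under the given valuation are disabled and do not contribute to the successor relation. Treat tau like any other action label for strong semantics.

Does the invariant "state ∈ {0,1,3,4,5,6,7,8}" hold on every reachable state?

Answer: INVARIANT VIOLATED at state 2

Trace:
Safe = {0,1,3,4,5,6,7,8}
Reachable = {0,2}
  0: ✓
  2: VIOLATES
counterexample path to 2: a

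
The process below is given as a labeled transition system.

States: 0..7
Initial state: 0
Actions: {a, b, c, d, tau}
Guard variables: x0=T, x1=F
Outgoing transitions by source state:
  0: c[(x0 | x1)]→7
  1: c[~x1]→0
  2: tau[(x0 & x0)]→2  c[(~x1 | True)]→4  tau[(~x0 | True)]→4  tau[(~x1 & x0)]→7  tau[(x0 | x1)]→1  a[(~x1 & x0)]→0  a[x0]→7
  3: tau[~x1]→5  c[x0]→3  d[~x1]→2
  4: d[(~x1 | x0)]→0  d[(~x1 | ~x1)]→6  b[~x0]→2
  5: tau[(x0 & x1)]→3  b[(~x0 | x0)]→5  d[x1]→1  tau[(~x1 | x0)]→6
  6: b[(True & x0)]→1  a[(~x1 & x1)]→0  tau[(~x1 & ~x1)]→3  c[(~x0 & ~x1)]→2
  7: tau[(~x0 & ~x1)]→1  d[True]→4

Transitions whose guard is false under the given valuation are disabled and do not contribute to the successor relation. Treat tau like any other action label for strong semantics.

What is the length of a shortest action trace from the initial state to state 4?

BFS to 4:
  depth 0: {0}
  depth 1: {7}
  depth 2: {4}
4 enters at depth 2; path c·d

Answer: 2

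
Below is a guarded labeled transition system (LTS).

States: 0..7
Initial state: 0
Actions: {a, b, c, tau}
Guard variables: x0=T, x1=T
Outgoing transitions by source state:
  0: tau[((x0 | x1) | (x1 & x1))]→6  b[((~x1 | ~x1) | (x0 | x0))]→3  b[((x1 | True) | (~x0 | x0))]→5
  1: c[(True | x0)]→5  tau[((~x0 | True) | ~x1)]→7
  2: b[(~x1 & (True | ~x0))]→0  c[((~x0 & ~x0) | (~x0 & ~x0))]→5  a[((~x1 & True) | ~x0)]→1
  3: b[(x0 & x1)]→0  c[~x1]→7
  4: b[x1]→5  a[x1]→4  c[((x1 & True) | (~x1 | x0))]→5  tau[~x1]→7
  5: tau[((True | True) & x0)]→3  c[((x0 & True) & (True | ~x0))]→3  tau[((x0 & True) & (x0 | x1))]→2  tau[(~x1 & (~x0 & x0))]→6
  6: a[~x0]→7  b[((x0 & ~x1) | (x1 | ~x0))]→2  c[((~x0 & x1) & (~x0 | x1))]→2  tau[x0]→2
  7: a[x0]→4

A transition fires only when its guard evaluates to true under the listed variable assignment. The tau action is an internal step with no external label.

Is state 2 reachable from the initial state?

Answer: REACHABLE

Trace:
15 transition(s) survive guard evaluation.
L0 = {0}
L1 = {3,5,6}  cumulative {0,3,5,6}
L2 = {2}  cumulative {0,2,3,5,6}
Reach set: {0,2,3,5,6}
Path to 2: tau·b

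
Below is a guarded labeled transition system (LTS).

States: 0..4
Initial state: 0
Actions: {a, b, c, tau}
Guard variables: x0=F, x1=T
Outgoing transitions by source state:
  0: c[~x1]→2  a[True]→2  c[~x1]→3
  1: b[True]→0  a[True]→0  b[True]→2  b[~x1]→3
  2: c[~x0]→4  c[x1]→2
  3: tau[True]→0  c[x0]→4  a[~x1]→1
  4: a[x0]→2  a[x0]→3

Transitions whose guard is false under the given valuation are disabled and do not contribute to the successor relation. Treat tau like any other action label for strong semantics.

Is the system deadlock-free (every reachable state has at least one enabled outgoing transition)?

Reach set: {0,2,4}
  0: a→2  [1 exit(s)]
  2: c→2  c→4  [2 exit(s)]
  4: ∅  [STUCK]
Path to 4: a·c

Answer: DEADLOCK at state 4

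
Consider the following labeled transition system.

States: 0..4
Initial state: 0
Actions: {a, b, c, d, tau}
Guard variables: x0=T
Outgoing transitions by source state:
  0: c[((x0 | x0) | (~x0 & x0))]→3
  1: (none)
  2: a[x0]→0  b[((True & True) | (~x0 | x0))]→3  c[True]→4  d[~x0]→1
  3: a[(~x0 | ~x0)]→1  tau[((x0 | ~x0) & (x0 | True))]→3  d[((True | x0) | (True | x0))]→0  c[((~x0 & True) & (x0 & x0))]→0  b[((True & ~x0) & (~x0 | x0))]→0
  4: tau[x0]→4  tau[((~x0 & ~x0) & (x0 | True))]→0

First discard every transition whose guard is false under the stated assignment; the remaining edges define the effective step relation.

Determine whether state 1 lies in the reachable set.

After dropping false guards: 7 live edges.
L0 = {0}
L1 = {3}  now seen {0,3}
Reach set: {0,3}

Answer: UNREACHABLE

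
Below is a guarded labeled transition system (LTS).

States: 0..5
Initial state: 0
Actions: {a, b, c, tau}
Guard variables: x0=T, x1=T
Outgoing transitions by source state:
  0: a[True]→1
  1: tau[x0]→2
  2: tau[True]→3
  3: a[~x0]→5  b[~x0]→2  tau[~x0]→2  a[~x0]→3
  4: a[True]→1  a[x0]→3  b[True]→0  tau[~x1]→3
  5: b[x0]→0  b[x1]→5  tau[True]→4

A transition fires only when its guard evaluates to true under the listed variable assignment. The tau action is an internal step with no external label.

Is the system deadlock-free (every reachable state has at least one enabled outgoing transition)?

Reachable = {0,1,2,3}
  0: a→1  [deg 1]
  1: tau→2  [deg 1]
  2: tau→3  [deg 1]
  3: ∅  [deadlock]
witness 3: a·tau·tau

Answer: DEADLOCK at state 3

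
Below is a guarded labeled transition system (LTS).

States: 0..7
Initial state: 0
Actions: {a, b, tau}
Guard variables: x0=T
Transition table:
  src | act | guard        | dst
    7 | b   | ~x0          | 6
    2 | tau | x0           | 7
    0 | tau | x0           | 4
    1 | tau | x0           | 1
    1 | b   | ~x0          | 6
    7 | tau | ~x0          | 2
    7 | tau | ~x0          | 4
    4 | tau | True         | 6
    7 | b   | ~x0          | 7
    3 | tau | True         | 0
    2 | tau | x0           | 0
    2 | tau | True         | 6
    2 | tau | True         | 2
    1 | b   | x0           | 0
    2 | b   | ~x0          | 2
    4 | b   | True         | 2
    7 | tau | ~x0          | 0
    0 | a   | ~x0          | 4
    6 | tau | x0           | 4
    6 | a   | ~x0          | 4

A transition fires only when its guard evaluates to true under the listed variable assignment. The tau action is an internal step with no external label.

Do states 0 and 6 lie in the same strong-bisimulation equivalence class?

Answer: BISIMILAR

Working:
Compute ~ classes (split until stable):
  π0 = {{0,1,2,3,4,5,6,7}}
  π1 = {{0,2,3,6},{1,4},{5,7}}
  π2 = {{0,6},{1},{2},{3},{4},{5,7}}
6 equivalence class(es) (converged in 3)
[0]={0,6}  [6]={0,6}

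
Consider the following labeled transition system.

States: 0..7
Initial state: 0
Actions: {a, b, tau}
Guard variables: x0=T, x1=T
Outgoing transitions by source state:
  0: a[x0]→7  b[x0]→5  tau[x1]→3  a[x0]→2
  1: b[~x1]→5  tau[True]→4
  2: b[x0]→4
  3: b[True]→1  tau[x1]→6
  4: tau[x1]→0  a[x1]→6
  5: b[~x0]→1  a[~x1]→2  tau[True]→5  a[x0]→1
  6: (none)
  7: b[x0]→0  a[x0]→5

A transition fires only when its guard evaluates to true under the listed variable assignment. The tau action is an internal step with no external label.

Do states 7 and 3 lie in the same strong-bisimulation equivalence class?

Bisimulation quotient by refinement:
  π0 = {{0,1,2,3,4,5,6,7}}
  π1 = {{0},{1},{2},{3},{4,5},{6},{7}}
  π2 = {{0},{1},{2},{3},{4},{5},{6},{7}}
Fixed point at round 3; 8 class(es).
7∈{7}, 3∈{3}

Answer: NOT BISIMILAR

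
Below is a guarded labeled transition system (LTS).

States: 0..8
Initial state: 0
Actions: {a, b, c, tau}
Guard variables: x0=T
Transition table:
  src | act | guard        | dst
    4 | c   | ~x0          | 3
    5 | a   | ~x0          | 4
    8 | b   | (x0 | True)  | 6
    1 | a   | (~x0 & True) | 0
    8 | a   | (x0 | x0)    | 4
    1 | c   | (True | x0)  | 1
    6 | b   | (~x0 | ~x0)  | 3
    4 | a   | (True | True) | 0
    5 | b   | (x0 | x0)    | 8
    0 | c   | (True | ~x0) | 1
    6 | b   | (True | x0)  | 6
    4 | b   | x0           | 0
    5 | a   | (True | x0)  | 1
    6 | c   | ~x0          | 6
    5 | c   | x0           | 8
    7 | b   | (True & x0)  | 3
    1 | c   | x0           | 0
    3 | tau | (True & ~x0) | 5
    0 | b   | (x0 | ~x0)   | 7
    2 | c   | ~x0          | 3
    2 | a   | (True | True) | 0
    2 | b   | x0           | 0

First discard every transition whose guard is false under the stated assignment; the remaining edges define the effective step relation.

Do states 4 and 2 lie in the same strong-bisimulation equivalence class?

Compute ~ classes (split until stable):
  round 0: {{0,1,2,3,4,5,6,7,8}}
  round 1: {{0},{1},{2,4,8},{3},{5},{6,7}}
  round 2: {{0},{1},{2,4},{3},{5},{6},{7},{8}}
8 equivalence class(es) (converged in 3)
class of 4: {2,4}; class of 2: {2,4}

Answer: BISIMILAR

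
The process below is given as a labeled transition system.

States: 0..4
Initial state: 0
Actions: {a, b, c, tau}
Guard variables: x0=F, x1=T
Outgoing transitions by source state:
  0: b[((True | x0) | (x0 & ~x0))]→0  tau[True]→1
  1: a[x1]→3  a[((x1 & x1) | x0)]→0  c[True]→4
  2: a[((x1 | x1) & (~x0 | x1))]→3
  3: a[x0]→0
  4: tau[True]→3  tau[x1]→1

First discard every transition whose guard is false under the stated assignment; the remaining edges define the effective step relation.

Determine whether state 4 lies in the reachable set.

8 transition(s) survive guard evaluation.
depth 0: {0}
depth 1: {1}  cumulative {0,1}
depth 2: {3,4}  cumulative {0,1,3,4}
R = {0,1,3,4}
witness 4: tau·c

Answer: REACHABLE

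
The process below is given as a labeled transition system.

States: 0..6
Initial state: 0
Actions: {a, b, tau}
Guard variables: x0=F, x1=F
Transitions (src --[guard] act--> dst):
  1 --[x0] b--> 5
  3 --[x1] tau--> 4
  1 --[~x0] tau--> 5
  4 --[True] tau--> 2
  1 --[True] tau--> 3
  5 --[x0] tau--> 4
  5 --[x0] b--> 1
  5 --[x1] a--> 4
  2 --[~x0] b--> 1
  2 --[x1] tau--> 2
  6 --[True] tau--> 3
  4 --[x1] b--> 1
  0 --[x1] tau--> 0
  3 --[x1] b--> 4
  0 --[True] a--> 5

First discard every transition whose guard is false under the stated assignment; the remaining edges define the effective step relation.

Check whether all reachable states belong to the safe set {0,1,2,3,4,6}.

Allowed set {0,1,2,3,4,6}
Reach set: {0,5}
  0: ✓
  5: ✗ unsafe
witness against invariant: a → 5

Answer: INVARIANT VIOLATED at state 5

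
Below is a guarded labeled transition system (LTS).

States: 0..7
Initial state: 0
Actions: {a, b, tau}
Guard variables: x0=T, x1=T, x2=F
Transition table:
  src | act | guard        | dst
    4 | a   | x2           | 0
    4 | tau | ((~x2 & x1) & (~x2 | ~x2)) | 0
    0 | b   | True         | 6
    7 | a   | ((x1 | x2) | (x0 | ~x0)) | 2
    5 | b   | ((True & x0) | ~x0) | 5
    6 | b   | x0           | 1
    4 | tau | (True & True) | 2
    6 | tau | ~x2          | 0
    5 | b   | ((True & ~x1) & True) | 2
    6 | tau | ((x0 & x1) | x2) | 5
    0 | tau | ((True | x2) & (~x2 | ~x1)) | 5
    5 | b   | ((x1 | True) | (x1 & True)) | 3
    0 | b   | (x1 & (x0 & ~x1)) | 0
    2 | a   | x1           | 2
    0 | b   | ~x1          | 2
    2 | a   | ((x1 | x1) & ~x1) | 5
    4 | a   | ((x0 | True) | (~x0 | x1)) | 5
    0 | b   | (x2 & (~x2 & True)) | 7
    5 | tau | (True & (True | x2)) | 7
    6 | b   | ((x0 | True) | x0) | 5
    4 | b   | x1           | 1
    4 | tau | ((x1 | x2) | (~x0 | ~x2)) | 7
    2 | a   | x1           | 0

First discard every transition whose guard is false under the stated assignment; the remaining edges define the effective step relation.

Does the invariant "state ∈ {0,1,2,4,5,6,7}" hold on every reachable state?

Answer: INVARIANT VIOLATED at state 3

Working:
Inv-set: {0,1,2,4,5,6,7}
Reach set: {0,1,2,3,5,6,7}
  0: ok
  1: ok
  2: ok
  3: outside
  5: ok
  6: ok
  7: ok
witness against invariant: tau·b → 3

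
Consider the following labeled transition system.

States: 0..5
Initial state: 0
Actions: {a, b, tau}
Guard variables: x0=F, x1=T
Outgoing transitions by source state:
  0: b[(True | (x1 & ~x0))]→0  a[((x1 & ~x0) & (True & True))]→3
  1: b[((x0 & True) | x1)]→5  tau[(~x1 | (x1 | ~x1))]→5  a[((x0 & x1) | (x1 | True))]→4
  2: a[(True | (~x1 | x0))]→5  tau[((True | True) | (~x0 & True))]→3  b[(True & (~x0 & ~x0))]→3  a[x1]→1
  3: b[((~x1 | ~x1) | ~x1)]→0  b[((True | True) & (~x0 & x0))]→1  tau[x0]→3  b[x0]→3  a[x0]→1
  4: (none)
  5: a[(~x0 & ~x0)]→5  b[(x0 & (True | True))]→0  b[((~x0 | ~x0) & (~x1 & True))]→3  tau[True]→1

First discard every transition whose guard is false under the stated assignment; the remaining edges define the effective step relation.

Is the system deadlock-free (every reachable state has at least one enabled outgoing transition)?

Answer: DEADLOCK at state 3

Analysis:
Reachable = {0,3}
  0: a→3  b→0  [2 exit(s)]
  3: ∅  [deadlock]
Path to 3: a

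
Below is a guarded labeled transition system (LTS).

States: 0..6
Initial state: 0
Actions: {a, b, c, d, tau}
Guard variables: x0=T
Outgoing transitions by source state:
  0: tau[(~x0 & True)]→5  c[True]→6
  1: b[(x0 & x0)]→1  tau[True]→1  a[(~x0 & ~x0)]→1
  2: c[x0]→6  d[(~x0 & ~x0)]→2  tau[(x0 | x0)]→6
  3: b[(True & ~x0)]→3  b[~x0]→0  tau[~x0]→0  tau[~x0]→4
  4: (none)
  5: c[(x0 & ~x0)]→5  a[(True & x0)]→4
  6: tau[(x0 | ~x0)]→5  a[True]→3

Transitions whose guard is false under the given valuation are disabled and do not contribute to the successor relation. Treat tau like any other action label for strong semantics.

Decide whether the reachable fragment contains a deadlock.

R = {0,3,4,5,6}
  0: c→6  [deg 1]
  3: ∅  [deadlock]
  4: ∅  [deadlock]
  5: a→4  [deg 1]
  6: a→3  tau→5  [deg 2]
trace reaching 3: c·a

Answer: DEADLOCK at state 3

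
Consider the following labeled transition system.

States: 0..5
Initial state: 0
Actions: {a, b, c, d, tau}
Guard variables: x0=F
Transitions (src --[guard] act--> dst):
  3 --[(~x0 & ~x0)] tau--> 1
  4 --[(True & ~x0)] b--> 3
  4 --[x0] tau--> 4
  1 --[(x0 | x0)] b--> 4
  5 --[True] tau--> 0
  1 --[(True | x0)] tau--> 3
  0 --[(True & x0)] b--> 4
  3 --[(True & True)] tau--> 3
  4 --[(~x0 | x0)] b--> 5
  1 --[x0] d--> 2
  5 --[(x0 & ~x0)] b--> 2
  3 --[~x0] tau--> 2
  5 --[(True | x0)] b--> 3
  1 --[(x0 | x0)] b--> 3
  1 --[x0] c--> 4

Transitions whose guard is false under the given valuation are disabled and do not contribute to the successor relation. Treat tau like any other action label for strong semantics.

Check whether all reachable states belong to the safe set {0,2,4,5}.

Inv-set: {0,2,4,5}
Reachable = {0}
  0: ok

Answer: INVARIANT HOLDS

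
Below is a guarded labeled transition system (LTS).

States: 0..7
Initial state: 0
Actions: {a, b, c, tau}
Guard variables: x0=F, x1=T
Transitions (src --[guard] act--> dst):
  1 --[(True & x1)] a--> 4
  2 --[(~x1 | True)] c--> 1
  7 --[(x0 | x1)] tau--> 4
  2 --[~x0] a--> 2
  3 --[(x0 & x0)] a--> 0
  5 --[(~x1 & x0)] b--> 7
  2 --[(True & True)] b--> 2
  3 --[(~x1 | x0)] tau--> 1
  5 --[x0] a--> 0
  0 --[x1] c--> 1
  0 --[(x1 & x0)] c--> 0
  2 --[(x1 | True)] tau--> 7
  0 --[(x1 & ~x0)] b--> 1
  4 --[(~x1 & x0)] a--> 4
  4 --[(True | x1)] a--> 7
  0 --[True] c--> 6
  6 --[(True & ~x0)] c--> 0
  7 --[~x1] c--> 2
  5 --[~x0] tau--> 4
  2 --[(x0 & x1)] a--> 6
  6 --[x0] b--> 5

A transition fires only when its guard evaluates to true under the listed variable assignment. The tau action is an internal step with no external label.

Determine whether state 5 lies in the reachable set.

Answer: UNREACHABLE

Analysis:
12 transition(s) survive guard evaluation.
Layer 0: {0}
Layer 1: {1,6}  total {0,1,6}
Layer 2: {4}  total {0,1,4,6}
Layer 3: {7}  total {0,1,4,6,7}
Reachable = {0,1,4,6,7}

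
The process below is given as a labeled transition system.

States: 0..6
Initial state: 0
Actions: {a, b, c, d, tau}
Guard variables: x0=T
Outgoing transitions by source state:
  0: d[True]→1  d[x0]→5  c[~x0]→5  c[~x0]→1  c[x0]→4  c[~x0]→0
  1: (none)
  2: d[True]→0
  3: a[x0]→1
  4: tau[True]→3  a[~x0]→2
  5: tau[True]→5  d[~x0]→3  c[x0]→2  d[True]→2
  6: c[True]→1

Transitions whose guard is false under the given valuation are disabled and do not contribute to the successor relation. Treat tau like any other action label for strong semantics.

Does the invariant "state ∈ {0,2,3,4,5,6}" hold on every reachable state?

Allowed set {0,2,3,4,5,6}
R = {0,1,2,3,4,5}
  0: ✓
  1: VIOLATES
  2: ✓
  3: ✓
  4: ✓
  5: ✓
witness against invariant: d → 1

Answer: INVARIANT VIOLATED at state 1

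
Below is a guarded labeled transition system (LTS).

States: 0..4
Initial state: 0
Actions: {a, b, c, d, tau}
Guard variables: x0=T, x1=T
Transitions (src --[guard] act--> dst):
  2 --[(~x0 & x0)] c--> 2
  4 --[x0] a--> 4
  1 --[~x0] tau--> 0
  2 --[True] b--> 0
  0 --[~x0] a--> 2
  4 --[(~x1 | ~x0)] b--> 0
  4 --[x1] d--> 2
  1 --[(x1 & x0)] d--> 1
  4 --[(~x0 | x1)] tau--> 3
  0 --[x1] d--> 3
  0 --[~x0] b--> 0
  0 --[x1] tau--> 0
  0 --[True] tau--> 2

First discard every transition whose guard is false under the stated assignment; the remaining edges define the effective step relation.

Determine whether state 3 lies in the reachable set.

After dropping false guards: 8 live edges.
depth 0: {0}
depth 1: {2,3}  cumulative {0,2,3}
R = {0,2,3}
witness 3: d

Answer: REACHABLE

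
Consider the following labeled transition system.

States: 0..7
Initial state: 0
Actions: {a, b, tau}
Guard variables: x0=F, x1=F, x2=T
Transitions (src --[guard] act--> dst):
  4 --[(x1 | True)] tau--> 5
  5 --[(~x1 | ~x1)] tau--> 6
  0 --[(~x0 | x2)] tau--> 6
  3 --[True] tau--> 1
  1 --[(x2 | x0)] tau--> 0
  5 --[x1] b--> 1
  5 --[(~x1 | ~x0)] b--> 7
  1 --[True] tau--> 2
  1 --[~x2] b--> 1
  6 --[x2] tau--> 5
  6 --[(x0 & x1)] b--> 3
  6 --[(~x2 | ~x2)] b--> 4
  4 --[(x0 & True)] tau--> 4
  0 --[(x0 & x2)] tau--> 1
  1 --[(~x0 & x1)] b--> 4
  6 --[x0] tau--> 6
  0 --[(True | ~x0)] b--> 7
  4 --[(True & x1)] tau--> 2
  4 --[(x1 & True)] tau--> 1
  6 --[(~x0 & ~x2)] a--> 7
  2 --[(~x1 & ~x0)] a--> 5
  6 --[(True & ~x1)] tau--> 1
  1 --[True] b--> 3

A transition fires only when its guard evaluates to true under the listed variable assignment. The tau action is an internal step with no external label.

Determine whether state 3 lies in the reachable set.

Answer: REACHABLE

Analysis:
After dropping false guards: 12 live edges.
L0 = {0}
L1 = {6,7}  total {0,6,7}
L2 = {1,5}  total {0,1,5,6,7}
L3 = {2,3}  total {0,1,2,3,5,6,7}
Reachable = {0,1,2,3,5,6,7}
witness 3: tau·tau·b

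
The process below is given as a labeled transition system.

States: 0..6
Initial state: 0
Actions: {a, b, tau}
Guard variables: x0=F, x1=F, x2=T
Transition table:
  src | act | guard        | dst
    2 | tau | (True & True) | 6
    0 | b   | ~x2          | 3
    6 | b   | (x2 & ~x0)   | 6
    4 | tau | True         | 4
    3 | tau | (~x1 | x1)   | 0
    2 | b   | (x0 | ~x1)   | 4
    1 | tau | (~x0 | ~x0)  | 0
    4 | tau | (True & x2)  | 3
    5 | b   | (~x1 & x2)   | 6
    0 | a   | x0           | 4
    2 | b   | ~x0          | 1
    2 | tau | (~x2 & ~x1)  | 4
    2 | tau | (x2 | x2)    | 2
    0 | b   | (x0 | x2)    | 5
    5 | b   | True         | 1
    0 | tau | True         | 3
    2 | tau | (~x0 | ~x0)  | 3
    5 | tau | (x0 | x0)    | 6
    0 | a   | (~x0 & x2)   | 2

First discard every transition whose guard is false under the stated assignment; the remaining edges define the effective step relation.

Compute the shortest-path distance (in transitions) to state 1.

BFS to 1:
  depth 0: {0}
  depth 1: {2,3,5}
  depth 2: {1,4,6}
depth(1)=2, e.g. a·b

Answer: 2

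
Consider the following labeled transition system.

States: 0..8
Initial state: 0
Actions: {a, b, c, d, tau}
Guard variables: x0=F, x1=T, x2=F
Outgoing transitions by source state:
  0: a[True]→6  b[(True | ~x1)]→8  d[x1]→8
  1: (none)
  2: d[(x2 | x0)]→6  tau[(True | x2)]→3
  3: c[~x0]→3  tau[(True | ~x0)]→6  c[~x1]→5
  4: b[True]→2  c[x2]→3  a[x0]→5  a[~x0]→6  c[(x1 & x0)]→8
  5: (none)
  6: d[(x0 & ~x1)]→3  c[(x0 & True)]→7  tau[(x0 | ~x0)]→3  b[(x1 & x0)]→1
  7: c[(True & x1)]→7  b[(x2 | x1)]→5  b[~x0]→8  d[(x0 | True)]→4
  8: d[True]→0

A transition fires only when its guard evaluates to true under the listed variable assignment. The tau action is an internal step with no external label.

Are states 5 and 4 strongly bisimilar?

Answer: NOT BISIMILAR

Analysis:
Refine partition for ~:
  round 0: {{0,1,2,3,4,5,6,7,8}}
  round 1: {{0},{1,5},{2,6},{3},{4},{7},{8}}
Fixed point at round 2; 7 class(es).
[5]={1,5}  [4]={4}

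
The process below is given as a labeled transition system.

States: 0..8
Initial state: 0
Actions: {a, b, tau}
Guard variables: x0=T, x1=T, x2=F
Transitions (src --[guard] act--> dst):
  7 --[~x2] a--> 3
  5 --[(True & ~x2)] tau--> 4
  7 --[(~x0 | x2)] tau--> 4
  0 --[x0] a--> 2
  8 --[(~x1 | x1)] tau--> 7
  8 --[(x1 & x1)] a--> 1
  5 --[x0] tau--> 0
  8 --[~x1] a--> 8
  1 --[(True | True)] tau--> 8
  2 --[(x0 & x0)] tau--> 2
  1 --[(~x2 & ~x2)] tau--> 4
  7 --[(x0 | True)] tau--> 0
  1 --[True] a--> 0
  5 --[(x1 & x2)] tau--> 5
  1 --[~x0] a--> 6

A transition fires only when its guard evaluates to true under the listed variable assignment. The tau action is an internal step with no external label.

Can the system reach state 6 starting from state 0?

After dropping false guards: 11 live edges.
Layer 0: {0}
Layer 1: {2}  total {0,2}
Reachable = {0,2}

Answer: UNREACHABLE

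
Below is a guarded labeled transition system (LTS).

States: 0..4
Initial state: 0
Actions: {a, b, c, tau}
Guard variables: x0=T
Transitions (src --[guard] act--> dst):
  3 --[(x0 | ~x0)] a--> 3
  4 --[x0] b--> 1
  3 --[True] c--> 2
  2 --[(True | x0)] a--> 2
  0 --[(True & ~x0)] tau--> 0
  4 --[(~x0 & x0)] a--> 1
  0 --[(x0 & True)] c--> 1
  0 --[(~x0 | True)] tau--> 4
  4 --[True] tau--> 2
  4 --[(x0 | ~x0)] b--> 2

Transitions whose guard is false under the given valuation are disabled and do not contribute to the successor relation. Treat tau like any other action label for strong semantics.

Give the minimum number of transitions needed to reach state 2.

Answer: 2

Trace:
BFS to 2:
  L0 = {0}
  L1 = {1,4}
  L2 = {2}
depth(2)=2, e.g. tau·b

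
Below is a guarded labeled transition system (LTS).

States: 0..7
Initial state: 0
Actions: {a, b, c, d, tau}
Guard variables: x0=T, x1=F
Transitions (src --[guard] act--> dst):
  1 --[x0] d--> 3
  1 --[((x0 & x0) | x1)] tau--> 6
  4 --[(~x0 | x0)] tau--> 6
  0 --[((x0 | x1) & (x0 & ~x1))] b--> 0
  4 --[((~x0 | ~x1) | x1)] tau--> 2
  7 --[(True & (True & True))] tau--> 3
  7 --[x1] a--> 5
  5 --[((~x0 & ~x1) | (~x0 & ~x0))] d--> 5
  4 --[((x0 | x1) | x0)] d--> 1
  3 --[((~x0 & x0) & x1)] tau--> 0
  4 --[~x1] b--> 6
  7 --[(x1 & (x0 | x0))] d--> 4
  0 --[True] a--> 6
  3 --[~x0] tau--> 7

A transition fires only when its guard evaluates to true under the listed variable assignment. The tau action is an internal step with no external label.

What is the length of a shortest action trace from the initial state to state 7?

Layered search for 7:
  Layer 0: {0}
  Layer 1: {6}
7 never appears.

Answer: UNREACHABLE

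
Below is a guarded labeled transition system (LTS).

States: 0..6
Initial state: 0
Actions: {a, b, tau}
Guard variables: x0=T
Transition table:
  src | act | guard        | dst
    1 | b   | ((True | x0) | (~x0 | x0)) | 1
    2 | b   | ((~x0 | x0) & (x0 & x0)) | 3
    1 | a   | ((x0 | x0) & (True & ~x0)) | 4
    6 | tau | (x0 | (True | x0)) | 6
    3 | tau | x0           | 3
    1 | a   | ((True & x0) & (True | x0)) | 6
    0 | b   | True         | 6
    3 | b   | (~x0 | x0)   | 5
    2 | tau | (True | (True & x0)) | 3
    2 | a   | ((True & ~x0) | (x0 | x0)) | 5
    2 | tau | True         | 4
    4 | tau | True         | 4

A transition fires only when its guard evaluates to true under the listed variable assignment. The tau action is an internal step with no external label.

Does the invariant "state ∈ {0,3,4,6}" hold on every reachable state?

Allowed set {0,3,4,6}
R = {0,6}
  0: ok
  6: ok

Answer: INVARIANT HOLDS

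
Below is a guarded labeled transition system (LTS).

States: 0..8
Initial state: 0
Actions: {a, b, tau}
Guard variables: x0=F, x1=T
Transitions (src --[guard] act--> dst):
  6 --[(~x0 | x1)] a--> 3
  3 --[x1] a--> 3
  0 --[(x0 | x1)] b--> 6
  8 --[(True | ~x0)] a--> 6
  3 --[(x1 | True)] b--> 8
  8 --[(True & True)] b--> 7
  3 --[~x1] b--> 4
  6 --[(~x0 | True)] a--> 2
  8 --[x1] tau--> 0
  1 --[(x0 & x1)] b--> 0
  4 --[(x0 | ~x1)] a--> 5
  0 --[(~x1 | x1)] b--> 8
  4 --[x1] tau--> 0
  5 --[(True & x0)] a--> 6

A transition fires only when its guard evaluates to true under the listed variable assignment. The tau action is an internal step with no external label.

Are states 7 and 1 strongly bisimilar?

Refine partition for ~:
  round 0: {{0,1,2,3,4,5,6,7,8}}
  round 1: {{0},{1,2,5,7},{3},{4},{6},{8}}
stable after 2 split(s): 6 block(s)
[7]={1,2,5,7}  [1]={1,2,5,7}

Answer: BISIMILAR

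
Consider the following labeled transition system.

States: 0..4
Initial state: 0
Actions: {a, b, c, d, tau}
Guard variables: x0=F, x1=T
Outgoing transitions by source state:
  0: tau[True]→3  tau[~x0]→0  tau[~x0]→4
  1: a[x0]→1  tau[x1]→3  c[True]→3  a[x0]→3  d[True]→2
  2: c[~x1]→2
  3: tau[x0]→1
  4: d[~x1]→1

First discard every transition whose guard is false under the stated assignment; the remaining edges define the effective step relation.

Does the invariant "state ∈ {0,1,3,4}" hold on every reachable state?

Allowed set {0,1,3,4}
Reach set: {0,3,4}
  0: safe
  3: safe
  4: safe

Answer: INVARIANT HOLDS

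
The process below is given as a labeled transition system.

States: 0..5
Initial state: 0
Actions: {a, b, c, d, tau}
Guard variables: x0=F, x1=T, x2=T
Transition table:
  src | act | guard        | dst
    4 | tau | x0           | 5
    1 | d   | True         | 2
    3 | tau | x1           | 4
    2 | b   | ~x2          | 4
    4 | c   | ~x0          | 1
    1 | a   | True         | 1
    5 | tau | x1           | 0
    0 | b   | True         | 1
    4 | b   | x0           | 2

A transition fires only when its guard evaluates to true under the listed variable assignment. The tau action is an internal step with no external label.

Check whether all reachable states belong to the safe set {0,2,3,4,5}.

Answer: INVARIANT VIOLATED at state 1

Analysis:
Allowed set {0,2,3,4,5}
R = {0,1,2}
  0: ok
  1: VIOLATES
  2: ok
reach 1 via b — violates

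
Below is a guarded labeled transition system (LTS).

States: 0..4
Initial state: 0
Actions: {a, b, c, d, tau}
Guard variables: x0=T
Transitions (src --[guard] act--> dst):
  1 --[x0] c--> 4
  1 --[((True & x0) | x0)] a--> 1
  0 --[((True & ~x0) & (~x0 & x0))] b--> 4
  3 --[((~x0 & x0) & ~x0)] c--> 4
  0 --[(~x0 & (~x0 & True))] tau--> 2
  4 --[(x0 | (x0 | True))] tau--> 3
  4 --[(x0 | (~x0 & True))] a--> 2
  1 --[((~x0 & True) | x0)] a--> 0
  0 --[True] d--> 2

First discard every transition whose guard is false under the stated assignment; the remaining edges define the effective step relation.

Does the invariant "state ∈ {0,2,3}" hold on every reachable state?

Allowed set {0,2,3}
Reach set: {0,2}
  0: ok
  2: ok

Answer: INVARIANT HOLDS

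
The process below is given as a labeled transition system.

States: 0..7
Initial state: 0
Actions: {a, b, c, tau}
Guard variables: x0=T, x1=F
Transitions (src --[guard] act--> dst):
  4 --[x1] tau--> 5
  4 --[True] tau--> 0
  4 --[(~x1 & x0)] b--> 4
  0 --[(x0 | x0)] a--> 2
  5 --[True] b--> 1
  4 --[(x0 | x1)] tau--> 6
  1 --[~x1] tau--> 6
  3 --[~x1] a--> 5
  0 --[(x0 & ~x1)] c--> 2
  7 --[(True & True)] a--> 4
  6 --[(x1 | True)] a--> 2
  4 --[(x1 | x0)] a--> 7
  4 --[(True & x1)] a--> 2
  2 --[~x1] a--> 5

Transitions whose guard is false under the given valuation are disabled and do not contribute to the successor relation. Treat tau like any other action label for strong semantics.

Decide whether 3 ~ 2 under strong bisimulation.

Answer: BISIMILAR

Analysis:
Bisimulation quotient by refinement:
  π0 = {{0,1,2,3,4,5,6,7}}
  π1 = {{0},{1},{2,3,6,7},{4},{5}}
  π2 = {{0},{1},{2,3},{4},{5},{6},{7}}
Fixed point at round 3; 7 class(es).
3∈{2,3}, 2∈{2,3}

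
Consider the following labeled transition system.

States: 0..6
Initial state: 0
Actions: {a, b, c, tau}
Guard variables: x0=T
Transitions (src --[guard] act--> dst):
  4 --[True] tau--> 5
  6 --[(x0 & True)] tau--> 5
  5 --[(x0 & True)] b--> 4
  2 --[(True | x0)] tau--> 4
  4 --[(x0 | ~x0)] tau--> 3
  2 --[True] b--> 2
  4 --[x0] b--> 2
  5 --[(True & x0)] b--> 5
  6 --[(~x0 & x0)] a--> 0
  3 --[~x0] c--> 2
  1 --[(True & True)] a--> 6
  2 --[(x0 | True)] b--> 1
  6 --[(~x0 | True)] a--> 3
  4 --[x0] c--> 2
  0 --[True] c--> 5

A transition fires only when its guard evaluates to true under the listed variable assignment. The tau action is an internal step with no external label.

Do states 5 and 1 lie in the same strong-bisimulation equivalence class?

Answer: NOT BISIMILAR

Analysis:
Bisimulation quotient by refinement:
  round 0: {{0,1,2,3,4,5,6}}
  round 1: {{0},{1},{2},{3},{4},{5},{6}}
Fixed point at round 2; 7 class(es).
[5]={5}  [1]={1}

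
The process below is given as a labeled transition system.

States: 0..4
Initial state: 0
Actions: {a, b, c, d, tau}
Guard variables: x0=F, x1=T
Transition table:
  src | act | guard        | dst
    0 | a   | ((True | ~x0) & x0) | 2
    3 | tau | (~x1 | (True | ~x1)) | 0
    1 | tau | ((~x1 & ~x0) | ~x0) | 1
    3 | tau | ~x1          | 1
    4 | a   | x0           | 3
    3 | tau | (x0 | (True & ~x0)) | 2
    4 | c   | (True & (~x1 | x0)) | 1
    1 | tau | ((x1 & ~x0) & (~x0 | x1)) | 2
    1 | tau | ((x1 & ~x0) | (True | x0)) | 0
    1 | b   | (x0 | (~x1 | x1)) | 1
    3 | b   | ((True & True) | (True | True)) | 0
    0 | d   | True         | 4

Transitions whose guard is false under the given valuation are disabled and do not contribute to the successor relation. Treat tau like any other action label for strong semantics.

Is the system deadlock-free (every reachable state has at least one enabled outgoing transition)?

Reach set: {0,4}
  0: d→4  [1 out]
  4: ∅  [STUCK]
trace reaching 4: d

Answer: DEADLOCK at state 4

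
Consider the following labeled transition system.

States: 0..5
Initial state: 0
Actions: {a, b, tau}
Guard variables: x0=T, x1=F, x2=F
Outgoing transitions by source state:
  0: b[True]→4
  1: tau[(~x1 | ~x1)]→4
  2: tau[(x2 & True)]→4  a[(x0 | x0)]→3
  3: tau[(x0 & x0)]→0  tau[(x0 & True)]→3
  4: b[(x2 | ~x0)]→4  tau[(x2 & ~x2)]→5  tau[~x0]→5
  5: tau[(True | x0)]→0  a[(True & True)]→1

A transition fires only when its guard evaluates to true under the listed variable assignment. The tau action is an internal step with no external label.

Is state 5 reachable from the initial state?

After dropping false guards: 7 live edges.
L0 = {0}
L1 = {4}  now seen {0,4}
Reachable = {0,4}

Answer: UNREACHABLE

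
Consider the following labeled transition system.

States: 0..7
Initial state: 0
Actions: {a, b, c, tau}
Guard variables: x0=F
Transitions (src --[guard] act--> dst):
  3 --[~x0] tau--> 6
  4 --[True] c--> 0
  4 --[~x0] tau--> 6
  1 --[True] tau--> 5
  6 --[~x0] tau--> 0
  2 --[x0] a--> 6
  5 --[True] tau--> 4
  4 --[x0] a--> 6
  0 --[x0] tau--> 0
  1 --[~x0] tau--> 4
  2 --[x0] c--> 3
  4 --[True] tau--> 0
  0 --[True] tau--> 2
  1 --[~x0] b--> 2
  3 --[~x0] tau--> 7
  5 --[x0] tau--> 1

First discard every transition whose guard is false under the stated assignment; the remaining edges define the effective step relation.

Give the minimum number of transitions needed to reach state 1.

Layered search for 1:
  Layer 0: {0}
  Layer 1: {2}
1 never appears.

Answer: UNREACHABLE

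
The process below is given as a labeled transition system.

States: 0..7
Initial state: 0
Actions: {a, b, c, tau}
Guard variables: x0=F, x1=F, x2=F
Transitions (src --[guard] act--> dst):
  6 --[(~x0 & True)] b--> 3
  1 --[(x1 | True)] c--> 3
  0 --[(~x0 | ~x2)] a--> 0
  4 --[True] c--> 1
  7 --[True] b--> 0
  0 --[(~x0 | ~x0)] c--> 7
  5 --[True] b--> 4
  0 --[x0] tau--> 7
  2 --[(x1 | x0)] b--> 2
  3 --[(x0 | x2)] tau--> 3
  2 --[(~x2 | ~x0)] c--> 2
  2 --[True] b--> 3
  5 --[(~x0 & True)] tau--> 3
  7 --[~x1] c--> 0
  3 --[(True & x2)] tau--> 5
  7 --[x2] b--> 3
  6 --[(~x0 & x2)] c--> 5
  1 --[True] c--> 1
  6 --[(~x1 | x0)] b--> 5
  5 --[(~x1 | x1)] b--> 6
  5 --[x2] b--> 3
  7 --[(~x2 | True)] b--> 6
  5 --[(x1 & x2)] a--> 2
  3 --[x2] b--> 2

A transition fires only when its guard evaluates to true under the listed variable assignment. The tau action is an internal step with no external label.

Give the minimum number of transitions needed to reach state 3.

Answer: 3

Working:
Breadth-first toward 3:
  Layer 0: {0}
  Layer 1: {7}
  Layer 2: {6}
  Layer 3: {3,5}
first hit 3 at d=3 via c·b·b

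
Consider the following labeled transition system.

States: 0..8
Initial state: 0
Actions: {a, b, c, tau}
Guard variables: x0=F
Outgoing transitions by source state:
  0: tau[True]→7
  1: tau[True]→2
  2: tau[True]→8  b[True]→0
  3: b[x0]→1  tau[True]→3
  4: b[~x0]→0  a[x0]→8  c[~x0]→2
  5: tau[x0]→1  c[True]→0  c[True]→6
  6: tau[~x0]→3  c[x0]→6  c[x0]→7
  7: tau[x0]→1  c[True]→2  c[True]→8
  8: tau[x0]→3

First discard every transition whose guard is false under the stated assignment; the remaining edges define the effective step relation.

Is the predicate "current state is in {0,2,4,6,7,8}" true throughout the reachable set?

Inv-set: {0,2,4,6,7,8}
Reachable = {0,2,7,8}
  0: safe
  2: safe
  7: safe
  8: safe

Answer: INVARIANT HOLDS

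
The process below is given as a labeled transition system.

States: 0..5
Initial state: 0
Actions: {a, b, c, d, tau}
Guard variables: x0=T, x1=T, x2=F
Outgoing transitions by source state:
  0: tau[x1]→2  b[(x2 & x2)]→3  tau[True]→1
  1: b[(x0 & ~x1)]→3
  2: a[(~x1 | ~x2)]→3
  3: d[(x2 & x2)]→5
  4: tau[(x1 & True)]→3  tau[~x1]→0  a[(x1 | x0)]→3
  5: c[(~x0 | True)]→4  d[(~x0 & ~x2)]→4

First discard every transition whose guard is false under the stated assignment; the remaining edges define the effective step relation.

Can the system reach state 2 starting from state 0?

Answer: REACHABLE

Analysis:
Guard filter leaves 6 enabled edge(s).
Layer 0: {0}
Layer 1: {1,2}  cumulative {0,1,2}
Layer 2: {3}  cumulative {0,1,2,3}
Reach set: {0,1,2,3}
Path to 2: tau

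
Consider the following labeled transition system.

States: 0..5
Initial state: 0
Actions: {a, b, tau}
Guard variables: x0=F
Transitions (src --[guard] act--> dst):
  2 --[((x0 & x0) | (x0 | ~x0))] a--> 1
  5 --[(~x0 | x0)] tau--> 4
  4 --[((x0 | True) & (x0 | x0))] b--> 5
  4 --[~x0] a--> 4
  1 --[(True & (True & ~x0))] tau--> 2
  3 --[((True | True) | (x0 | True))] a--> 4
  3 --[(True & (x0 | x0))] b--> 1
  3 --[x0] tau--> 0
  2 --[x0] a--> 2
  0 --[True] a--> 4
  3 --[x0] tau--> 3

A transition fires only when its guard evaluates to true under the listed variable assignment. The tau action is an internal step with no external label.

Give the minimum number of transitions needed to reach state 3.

Answer: UNREACHABLE

Trace:
Layered search for 3:
  depth 0: {0}
  depth 1: {4}
3 never appears.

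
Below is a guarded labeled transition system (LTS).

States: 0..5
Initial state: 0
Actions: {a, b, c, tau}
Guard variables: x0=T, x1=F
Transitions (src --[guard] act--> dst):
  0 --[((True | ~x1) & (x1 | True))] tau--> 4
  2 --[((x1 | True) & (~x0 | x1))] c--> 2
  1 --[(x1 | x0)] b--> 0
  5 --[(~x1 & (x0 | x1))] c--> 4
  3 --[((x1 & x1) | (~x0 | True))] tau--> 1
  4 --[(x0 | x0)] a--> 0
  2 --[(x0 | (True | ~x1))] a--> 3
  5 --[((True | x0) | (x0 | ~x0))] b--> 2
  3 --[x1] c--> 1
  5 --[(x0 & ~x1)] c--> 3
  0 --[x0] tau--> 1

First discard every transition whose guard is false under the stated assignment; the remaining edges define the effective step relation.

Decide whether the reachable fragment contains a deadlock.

Reach set: {0,1,4}
  0: tau→1  tau→4  [2 out]
  1: b→0  [1 out]
  4: a→0  [1 out]

Answer: DEADLOCK-FREE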